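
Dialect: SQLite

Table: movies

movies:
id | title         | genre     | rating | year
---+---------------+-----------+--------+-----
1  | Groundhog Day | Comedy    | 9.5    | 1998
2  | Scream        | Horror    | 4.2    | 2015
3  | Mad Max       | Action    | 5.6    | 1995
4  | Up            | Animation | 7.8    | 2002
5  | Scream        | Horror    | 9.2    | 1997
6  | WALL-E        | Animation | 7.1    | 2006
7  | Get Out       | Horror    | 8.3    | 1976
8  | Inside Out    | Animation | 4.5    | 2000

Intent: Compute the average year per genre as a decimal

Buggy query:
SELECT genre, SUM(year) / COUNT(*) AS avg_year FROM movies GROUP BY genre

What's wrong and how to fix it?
Bug: Both operands are integers, so '/' performs integer division and truncates

Fix: Cast one side to REAL so the division keeps the fractional part

Corrected query:
SELECT genre, SUM(year) * 1.0 / COUNT(*) AS avg_year FROM movies GROUP BY genre

Result:
genre     | avg_year   
----------+------------
Action    | 1995       
Animation | 2002.666667
Comedy    | 1998       
Horror    | 1996       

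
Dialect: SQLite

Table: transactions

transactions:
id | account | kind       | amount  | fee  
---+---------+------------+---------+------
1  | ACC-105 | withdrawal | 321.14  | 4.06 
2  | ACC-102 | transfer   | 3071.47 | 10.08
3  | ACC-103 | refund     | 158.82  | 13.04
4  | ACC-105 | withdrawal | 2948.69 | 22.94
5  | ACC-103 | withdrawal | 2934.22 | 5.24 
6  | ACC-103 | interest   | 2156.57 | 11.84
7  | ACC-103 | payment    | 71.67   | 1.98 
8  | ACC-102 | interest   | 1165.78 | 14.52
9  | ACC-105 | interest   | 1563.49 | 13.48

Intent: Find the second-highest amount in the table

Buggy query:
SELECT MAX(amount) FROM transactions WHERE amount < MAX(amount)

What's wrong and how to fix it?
Bug: MAX(amount) on the right of the comparison is an aggregate-in-WHERE error

Fix: Put the inner MAX in a scalar subquery

Corrected query:
SELECT MAX(amount) FROM transactions WHERE amount < (SELECT MAX(amount) FROM transactions)

Result:
MAX(amount)
-----------
2948.69    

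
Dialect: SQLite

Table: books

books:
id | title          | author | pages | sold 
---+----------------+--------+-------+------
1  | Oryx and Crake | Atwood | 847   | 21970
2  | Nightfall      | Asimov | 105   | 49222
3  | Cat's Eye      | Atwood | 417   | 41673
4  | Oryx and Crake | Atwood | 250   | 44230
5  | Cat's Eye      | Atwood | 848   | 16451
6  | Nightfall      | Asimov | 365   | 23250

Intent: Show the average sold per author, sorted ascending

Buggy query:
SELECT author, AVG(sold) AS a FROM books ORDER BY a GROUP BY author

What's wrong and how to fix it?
Bug: GROUP BY must precede ORDER BY

Fix: Reorder: SELECT … FROM … GROUP BY … ORDER BY …

Corrected query:
SELECT author, AVG(sold) AS a FROM books GROUP BY author ORDER BY a

Result:
author | a    
-------+------
Atwood | 31081
Asimov | 36236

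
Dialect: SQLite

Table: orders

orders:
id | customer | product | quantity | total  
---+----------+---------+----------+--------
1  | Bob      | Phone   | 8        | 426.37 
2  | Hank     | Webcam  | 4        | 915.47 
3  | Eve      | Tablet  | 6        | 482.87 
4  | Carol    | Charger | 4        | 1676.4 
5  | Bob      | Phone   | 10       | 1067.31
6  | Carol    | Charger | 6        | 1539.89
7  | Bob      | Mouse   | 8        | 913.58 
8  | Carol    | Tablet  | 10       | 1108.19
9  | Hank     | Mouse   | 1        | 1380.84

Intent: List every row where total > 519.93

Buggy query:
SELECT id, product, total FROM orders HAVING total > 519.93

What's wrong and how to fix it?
Bug: This is a non-aggregate query (no GROUP BY, no aggregates), so in SQLite the HAVING clause is invalid here; a row-level condition belongs in WHERE

Fix: Use WHERE for row-level filtering

Corrected query:
SELECT id, product, total FROM orders WHERE total > 519.93

Result:
id | product | total  
---+---------+--------
2  | Webcam  | 915.47 
4  | Charger | 1676.4 
5  | Phone   | 1067.31
6  | Charger | 1539.89
7  | Mouse   | 913.58 
8  | Tablet  | 1108.19
9  | Mouse   | 1380.84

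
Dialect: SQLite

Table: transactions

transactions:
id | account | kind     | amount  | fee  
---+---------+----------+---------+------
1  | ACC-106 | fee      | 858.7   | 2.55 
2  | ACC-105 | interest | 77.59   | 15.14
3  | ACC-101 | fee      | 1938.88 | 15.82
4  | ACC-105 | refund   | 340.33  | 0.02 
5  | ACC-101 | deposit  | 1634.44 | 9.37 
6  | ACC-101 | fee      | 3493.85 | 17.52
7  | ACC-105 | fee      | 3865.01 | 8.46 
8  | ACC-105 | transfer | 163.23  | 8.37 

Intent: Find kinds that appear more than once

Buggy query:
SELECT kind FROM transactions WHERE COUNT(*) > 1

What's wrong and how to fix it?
Bug: COUNT(*) is an aggregate and cannot be used in WHERE

Fix: Group first, then use HAVING for the count condition

Corrected query:
SELECT kind FROM transactions GROUP BY kind HAVING COUNT(*) > 1

Result:
kind
----
fee 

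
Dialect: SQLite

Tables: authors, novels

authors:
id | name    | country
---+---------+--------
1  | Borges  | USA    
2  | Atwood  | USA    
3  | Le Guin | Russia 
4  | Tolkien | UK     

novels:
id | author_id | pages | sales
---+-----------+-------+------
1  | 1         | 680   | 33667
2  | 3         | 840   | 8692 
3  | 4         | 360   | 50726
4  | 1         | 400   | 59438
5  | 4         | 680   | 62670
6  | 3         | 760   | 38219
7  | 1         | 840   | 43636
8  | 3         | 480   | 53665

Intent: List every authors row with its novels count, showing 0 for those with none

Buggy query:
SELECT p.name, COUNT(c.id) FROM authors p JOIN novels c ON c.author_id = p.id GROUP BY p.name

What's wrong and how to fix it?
Bug: INNER JOIN drops authors rows that have no matching novels rows

Fix: Use LEFT JOIN so parents without children still appear (COUNT(c.id) gives 0)

Corrected query:
SELECT p.name, COUNT(c.id) FROM authors p LEFT JOIN novels c ON c.author_id = p.id GROUP BY p.name

Result:
name    | COUNT(c.id)
--------+------------
Atwood  | 0          
Borges  | 3          
Le Guin | 3          
Tolkien | 2          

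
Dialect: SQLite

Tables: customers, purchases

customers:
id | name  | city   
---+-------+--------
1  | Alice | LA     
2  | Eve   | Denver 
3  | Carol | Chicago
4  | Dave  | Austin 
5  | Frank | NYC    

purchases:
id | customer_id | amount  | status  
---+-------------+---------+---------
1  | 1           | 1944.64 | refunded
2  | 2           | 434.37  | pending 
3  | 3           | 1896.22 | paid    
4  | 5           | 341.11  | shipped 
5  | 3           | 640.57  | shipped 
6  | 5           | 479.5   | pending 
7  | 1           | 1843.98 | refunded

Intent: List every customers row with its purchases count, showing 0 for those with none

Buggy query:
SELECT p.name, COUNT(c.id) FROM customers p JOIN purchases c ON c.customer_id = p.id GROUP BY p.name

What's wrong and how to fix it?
Bug: INNER JOIN drops customers rows that have no matching purchases rows

Fix: Switch to LEFT JOIN to retain unmatched parent rows

Corrected query:
SELECT p.name, COUNT(c.id) FROM customers p LEFT JOIN purchases c ON c.customer_id = p.id GROUP BY p.name

Result:
name  | COUNT(c.id)
------+------------
Alice | 2          
Carol | 2          
Dave  | 0          
Eve   | 1          
Frank | 2          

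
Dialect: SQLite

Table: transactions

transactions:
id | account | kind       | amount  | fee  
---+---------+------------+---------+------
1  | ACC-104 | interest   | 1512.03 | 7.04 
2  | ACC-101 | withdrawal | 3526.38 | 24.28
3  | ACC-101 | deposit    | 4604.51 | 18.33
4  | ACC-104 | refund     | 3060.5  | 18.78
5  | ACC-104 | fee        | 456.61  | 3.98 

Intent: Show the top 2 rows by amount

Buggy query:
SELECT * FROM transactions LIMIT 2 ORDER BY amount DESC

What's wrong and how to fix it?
Bug: ORDER BY cannot follow LIMIT; LIMIT is the final clause

Fix: Swap the clauses: ORDER BY first, then LIMIT

Corrected query:
SELECT * FROM transactions ORDER BY amount DESC LIMIT 2

Result:
id | account | kind       | amount  | fee  
---+---------+------------+---------+------
3  | ACC-101 | deposit    | 4604.51 | 18.33
2  | ACC-101 | withdrawal | 3526.38 | 24.28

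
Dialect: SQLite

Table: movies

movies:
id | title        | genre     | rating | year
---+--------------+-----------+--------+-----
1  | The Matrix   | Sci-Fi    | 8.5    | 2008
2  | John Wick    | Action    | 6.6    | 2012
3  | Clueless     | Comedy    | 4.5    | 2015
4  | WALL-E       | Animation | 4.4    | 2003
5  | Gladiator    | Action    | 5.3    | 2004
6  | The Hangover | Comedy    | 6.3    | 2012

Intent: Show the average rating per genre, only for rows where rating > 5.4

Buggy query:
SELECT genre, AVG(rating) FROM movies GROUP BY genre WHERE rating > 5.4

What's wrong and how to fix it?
Bug: Row-level WHERE must come before GROUP BY in the clause order

Fix: Move the WHERE clause before GROUP BY

Corrected query:
SELECT genre, AVG(rating) FROM movies WHERE rating > 5.4 GROUP BY genre

Result:
genre  | AVG(rating)
-------+------------
Action | 6.6        
Comedy | 6.3        
Sci-Fi | 8.5        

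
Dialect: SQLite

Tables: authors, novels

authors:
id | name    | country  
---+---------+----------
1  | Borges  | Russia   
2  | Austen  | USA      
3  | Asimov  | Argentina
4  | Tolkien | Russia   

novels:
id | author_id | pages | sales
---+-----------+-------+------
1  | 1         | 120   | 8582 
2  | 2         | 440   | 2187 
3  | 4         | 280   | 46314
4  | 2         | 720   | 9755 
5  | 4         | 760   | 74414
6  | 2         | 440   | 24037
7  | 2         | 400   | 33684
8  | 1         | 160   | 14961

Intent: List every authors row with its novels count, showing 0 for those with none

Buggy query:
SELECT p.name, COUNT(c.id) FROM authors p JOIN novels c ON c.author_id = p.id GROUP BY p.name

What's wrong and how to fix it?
Bug: INNER JOIN drops authors rows that have no matching novels rows

Fix: Use LEFT JOIN so parents without children still appear (COUNT(c.id) gives 0)

Corrected query:
SELECT p.name, COUNT(c.id) FROM authors p LEFT JOIN novels c ON c.author_id = p.id GROUP BY p.name

Result:
name    | COUNT(c.id)
--------+------------
Asimov  | 0          
Austen  | 4          
Borges  | 2          
Tolkien | 2          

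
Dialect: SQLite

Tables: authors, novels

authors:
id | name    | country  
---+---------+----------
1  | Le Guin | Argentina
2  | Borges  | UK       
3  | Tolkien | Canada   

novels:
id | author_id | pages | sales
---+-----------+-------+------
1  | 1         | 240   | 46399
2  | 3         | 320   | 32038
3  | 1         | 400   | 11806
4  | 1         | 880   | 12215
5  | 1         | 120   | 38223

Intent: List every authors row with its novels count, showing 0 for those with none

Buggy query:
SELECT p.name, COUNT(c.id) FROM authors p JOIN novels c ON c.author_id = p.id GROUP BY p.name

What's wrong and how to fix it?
Bug: INNER JOIN drops authors rows that have no matching novels rows

Fix: Use LEFT JOIN so parents without children still appear (COUNT(c.id) gives 0)

Corrected query:
SELECT p.name, COUNT(c.id) FROM authors p LEFT JOIN novels c ON c.author_id = p.id GROUP BY p.name

Result:
name    | COUNT(c.id)
--------+------------
Borges  | 0          
Le Guin | 4          
Tolkien | 1          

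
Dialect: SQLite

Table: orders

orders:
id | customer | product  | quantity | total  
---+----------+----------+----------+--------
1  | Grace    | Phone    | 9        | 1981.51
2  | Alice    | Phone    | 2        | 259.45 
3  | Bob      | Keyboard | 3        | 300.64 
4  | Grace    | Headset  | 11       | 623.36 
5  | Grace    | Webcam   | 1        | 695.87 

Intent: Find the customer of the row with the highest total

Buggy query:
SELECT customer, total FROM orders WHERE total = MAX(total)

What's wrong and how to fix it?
Bug: WHERE is evaluated per row; an aggregate over the whole table isn't defined there

Fix: Use a subquery: WHERE total = (SELECT MAX(total) FROM orders)

Corrected query:
SELECT customer, total FROM orders WHERE total = (SELECT MAX(total) FROM orders)

Result:
customer | total  
---------+--------
Grace    | 1981.51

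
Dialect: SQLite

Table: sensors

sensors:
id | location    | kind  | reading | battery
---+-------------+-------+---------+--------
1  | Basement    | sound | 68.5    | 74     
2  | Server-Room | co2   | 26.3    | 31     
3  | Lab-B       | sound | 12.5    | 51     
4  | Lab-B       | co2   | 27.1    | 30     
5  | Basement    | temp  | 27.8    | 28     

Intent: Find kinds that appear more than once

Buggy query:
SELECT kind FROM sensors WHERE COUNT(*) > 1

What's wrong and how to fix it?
Bug: WHERE can't reference COUNT(*); aggregates are computed after WHERE

Fix: GROUP BY kind, then filter groups with HAVING COUNT(*) > 1

Corrected query:
SELECT kind FROM sensors GROUP BY kind HAVING COUNT(*) > 1

Result:
kind 
-----
co2  
sound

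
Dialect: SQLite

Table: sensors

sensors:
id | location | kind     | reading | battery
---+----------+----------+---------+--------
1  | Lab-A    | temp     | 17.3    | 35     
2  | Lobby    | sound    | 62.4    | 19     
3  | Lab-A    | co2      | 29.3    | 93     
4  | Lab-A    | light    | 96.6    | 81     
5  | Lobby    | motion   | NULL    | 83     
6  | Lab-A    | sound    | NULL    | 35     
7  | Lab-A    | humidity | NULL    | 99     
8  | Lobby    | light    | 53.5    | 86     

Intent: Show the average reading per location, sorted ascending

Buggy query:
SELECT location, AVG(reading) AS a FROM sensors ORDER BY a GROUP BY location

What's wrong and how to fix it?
Bug: GROUP BY must precede ORDER BY

Fix: Reorder: SELECT … FROM … GROUP BY … ORDER BY …

Corrected query:
SELECT location, AVG(reading) AS a FROM sensors GROUP BY location ORDER BY a

Result:
location | a        
---------+----------
Lab-A    | 47.733333
Lobby    | 57.95    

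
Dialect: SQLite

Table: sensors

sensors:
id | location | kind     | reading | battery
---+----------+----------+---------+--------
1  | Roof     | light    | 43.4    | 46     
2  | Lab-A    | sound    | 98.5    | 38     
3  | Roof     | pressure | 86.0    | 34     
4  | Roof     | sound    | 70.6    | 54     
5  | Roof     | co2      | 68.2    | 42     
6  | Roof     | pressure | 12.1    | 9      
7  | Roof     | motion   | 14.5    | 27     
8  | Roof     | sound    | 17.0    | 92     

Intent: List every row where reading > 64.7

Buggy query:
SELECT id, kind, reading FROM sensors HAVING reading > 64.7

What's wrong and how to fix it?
Bug: This is a non-aggregate query (no GROUP BY, no aggregates), so in SQLite the HAVING clause is invalid here; a row-level condition belongs in WHERE

Fix: Use WHERE for row-level filtering

Corrected query:
SELECT id, kind, reading FROM sensors WHERE reading > 64.7

Result:
id | kind     | reading
---+----------+--------
2  | sound    | 98.5   
3  | pressure | 86     
4  | sound    | 70.6   
5  | co2      | 68.2   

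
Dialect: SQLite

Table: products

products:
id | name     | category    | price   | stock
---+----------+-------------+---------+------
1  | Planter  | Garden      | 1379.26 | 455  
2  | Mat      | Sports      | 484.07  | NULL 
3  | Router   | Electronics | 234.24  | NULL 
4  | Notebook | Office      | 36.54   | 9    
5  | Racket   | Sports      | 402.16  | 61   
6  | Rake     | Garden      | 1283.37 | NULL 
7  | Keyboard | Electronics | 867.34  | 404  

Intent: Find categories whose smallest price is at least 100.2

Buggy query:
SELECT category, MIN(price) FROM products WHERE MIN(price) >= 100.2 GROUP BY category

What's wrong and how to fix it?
Bug: MIN() in WHERE is a misuse of aggregate

Fix: Replace WHERE with HAVING after the GROUP BY

Corrected query:
SELECT category, MIN(price) FROM products GROUP BY category HAVING MIN(price) >= 100.2

Result:
category    | MIN(price)
------------+-----------
Electronics | 234.24    
Garden      | 1283.37   
Sports      | 402.16    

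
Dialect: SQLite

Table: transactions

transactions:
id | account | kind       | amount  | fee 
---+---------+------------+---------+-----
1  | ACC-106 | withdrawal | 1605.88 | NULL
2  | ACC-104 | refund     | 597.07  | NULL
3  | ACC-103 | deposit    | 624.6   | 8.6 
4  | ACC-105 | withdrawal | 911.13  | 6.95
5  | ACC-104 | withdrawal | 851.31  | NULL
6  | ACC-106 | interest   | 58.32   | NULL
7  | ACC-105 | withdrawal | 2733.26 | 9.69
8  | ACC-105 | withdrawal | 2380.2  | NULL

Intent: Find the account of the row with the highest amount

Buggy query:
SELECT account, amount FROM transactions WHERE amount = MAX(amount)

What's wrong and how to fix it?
Bug: WHERE is evaluated per row; an aggregate over the whole table isn't defined there

Fix: Wrap MAX in a scalar subquery so WHERE compares against a single value

Corrected query:
SELECT account, amount FROM transactions WHERE amount = (SELECT MAX(amount) FROM transactions)

Result:
account | amount 
--------+--------
ACC-105 | 2733.26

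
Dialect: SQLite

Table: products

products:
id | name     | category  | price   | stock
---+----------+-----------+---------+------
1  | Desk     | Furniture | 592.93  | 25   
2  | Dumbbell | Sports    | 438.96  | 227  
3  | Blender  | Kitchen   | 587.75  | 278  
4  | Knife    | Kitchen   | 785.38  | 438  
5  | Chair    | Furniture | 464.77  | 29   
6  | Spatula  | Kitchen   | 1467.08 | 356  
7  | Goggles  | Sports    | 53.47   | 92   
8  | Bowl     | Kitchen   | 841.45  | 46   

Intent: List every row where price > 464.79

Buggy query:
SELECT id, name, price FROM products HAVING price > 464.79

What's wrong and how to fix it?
Bug: HAVING filters the output of aggregation, but this query has no GROUP BY and no aggregate functions, so SQLite rejects it (HAVING clause on a non-aggregate query); the condition here is per row

Fix: Use WHERE for row-level filtering

Corrected query:
SELECT id, name, price FROM products WHERE price > 464.79

Result:
id | name    | price  
---+---------+--------
1  | Desk    | 592.93 
3  | Blender | 587.75 
4  | Knife   | 785.38 
6  | Spatula | 1467.08
8  | Bowl    | 841.45 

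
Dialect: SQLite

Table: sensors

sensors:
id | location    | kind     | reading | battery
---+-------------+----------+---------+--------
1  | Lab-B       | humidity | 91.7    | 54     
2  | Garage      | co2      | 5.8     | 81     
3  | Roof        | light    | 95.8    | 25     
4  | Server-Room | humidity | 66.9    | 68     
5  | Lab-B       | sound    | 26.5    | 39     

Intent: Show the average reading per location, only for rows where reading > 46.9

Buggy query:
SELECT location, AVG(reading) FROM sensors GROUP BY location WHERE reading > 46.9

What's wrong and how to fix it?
Bug: Row-level WHERE must come before GROUP BY in the clause order

Fix: Place WHERE between FROM and GROUP BY

Corrected query:
SELECT location, AVG(reading) FROM sensors WHERE reading > 46.9 GROUP BY location

Result:
location    | AVG(reading)
------------+-------------
Lab-B       | 91.7        
Roof        | 95.8        
Server-Room | 66.9        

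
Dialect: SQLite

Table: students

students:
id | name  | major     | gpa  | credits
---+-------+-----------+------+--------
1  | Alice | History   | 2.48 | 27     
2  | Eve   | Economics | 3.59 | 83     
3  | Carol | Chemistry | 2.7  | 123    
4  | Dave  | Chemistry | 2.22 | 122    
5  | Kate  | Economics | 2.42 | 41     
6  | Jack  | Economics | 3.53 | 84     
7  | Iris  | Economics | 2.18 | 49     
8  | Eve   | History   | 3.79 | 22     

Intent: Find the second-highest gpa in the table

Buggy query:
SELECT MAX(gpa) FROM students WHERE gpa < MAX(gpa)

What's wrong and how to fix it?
Bug: MAX(gpa) on the right of the comparison is an aggregate-in-WHERE error

Fix: Put the inner MAX in a scalar subquery

Corrected query:
SELECT MAX(gpa) FROM students WHERE gpa < (SELECT MAX(gpa) FROM students)

Result:
MAX(gpa)
--------
3.59    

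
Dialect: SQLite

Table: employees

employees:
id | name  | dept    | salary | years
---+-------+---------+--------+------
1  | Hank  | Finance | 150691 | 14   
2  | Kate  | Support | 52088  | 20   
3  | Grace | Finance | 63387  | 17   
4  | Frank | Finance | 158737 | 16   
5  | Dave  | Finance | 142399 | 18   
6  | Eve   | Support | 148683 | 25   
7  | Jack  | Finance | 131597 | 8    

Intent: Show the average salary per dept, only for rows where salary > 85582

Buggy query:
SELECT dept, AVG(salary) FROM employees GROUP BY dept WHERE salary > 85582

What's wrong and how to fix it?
Bug: WHERE cannot follow GROUP BY

Fix: Place WHERE between FROM and GROUP BY

Corrected query:
SELECT dept, AVG(salary) FROM employees WHERE salary > 85582 GROUP BY dept

Result:
dept    | AVG(salary)
--------+------------
Finance | 145856     
Support | 148683     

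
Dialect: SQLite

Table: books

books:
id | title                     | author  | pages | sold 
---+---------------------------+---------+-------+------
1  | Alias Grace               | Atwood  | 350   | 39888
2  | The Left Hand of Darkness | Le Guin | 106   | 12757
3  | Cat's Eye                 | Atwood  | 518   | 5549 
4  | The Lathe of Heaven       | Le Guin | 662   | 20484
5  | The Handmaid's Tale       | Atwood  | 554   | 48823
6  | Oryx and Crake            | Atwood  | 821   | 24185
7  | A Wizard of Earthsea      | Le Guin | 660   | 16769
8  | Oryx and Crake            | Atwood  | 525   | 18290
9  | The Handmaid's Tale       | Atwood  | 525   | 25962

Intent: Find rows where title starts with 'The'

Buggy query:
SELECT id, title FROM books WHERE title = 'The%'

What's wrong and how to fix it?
Bug: '=' compares the literal string including the % character; pattern matching needs LIKE

Fix: Replace '=' with LIKE so 'The%' is treated as a pattern

Corrected query:
SELECT id, title FROM books WHERE title LIKE 'The%'

Result:
id | title                    
---+--------------------------
2  | The Left Hand of Darkness
4  | The Lathe of Heaven      
5  | The Handmaid's Tale      
9  | The Handmaid's Tale      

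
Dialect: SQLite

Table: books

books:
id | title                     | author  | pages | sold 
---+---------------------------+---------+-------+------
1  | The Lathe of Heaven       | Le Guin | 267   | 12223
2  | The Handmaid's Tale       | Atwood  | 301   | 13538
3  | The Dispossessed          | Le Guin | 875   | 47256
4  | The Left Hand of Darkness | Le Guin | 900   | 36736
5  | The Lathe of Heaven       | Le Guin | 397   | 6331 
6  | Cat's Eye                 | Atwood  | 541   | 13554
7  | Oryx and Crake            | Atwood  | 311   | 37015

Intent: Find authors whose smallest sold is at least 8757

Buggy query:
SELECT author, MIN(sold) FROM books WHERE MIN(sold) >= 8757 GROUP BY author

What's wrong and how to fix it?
Bug: MIN() in WHERE is a misuse of aggregate

Fix: Use HAVING for the per-group MIN condition

Corrected query:
SELECT author, MIN(sold) FROM books GROUP BY author HAVING MIN(sold) >= 8757

Result:
author | MIN(sold)
-------+----------
Atwood | 13538    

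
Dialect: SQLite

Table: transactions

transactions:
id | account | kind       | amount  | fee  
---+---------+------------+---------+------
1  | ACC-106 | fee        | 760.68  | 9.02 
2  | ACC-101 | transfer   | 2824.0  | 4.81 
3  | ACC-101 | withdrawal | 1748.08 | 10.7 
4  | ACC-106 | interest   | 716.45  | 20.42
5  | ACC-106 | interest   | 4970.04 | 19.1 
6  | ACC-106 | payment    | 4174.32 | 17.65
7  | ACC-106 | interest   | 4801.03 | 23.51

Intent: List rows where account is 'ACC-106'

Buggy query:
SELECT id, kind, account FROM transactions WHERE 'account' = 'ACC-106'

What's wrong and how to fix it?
Bug: 'account' in single quotes is a string literal, not the column; the comparison is literal-vs-literal and never true

Fix: Reference the column as account without single quotes

Corrected query:
SELECT id, kind, account FROM transactions WHERE account = 'ACC-106'

Result:
id | kind     | account
---+----------+--------
1  | fee      | ACC-106
4  | interest | ACC-106
5  | interest | ACC-106
6  | payment  | ACC-106
7  | interest | ACC-106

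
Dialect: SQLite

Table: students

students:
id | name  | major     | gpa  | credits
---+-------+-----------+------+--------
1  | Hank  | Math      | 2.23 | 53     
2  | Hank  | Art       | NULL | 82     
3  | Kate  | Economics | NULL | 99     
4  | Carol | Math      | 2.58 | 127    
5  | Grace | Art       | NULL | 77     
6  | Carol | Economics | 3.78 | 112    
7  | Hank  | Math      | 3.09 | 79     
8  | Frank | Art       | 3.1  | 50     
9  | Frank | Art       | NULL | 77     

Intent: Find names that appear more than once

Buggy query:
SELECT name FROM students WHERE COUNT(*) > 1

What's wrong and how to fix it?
Bug: WHERE can't reference COUNT(*); aggregates are computed after WHERE

Fix: Group first, then use HAVING for the count condition

Corrected query:
SELECT name FROM students GROUP BY name HAVING COUNT(*) > 1

Result:
name 
-----
Carol
Frank
Hank 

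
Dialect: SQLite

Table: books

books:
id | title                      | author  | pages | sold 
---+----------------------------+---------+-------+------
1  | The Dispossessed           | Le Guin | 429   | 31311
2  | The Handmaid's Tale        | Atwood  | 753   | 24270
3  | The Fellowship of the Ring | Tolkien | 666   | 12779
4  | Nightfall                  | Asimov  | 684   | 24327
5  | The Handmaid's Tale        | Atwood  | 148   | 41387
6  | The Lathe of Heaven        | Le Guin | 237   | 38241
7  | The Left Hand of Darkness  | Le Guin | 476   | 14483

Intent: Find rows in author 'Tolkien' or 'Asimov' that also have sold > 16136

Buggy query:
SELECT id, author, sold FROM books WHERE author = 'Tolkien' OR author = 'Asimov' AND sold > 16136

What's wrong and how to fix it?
Bug: Without parentheses, AND is evaluated before OR, so the sold filter only applies to the 'Asimov' branch

Fix: Add parentheses around the OR so the AND applies to both alternatives

Corrected query:
SELECT id, author, sold FROM books WHERE (author = 'Tolkien' OR author = 'Asimov') AND sold > 16136

Result:
id | author | sold 
---+--------+------
4  | Asimov | 24327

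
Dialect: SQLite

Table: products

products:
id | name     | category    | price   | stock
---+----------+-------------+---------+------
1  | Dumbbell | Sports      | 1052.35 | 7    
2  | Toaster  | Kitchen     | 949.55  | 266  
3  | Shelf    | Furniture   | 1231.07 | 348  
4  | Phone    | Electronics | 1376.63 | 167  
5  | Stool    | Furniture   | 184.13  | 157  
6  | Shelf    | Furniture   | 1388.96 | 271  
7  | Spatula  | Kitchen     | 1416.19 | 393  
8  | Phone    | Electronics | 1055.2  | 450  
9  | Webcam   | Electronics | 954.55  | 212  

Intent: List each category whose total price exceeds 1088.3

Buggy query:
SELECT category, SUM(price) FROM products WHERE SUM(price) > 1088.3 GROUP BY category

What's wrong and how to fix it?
Bug: WHERE runs before GROUP BY, so aggregates aren't available there

Fix: Use HAVING (which filters groups after aggregation) instead of WHERE

Corrected query:
SELECT category, SUM(price) FROM products GROUP BY category HAVING SUM(price) > 1088.3

Result:
category    | SUM(price)
------------+-----------
Electronics | 3386.38   
Furniture   | 2804.16   
Kitchen     | 2365.74   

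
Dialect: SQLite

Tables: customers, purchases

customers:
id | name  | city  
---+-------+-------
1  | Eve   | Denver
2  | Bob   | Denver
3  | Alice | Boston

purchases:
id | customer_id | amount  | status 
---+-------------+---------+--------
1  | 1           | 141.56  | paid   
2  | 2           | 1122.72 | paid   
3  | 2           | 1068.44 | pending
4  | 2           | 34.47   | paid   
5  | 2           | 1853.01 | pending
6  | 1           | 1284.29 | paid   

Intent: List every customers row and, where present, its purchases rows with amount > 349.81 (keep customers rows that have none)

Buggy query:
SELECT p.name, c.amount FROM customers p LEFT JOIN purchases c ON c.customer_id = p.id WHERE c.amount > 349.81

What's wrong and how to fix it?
Bug: Filtering c.amount in WHERE discards the NULL rows produced by LEFT JOIN, turning it into an inner join

Fix: Move the right-table condition into the ON clause so unmatched parents are kept

Corrected query:
SELECT p.name, c.amount FROM customers p LEFT JOIN purchases c ON c.customer_id = p.id AND c.amount > 349.81

Result:
name  | amount 
------+--------
Eve   | 1284.29
Bob   | 1068.44
Bob   | 1122.72
Bob   | 1853.01
Alice | NULL   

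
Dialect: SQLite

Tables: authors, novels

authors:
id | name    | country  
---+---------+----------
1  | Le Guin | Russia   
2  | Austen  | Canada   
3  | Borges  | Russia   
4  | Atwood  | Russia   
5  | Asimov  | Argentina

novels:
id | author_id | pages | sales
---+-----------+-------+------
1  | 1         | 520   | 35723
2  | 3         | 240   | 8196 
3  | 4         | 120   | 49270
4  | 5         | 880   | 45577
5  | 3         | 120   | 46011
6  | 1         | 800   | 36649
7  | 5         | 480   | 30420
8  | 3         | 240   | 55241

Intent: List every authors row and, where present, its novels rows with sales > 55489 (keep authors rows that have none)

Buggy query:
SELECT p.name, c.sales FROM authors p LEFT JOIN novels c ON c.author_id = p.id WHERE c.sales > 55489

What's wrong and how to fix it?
Bug: A WHERE condition on the right-hand table after LEFT JOIN drops unmatched parents

Fix: Move the right-table condition into the ON clause so unmatched parents are kept

Corrected query:
SELECT p.name, c.sales FROM authors p LEFT JOIN novels c ON c.author_id = p.id AND c.sales > 55489

Result:
name    | sales
--------+------
Le Guin | NULL 
Austen  | NULL 
Borges  | NULL 
Atwood  | NULL 
Asimov  | NULL 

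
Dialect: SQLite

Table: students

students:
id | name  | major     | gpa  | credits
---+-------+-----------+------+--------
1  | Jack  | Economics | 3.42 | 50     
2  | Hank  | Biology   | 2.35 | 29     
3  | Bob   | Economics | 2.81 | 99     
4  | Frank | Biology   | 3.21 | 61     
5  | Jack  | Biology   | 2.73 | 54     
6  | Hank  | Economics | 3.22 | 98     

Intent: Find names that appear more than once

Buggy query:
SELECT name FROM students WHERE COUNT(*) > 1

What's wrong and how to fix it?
Bug: WHERE can't reference COUNT(*); aggregates are computed after WHERE

Fix: GROUP BY name, then filter groups with HAVING COUNT(*) > 1

Corrected query:
SELECT name FROM students GROUP BY name HAVING COUNT(*) > 1

Result:
name
----
Hank
Jack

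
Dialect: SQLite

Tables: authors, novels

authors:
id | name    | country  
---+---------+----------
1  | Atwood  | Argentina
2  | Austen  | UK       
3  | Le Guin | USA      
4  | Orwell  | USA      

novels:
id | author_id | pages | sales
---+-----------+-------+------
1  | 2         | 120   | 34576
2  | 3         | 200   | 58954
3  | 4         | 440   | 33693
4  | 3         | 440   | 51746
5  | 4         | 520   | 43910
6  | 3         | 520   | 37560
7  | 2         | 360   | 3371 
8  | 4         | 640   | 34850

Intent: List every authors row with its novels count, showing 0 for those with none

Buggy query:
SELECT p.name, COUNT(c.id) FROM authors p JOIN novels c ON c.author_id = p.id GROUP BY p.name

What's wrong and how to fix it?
Bug: INNER JOIN drops authors rows that have no matching novels rows

Fix: Switch to LEFT JOIN to retain unmatched parent rows

Corrected query:
SELECT p.name, COUNT(c.id) FROM authors p LEFT JOIN novels c ON c.author_id = p.id GROUP BY p.name

Result:
name    | COUNT(c.id)
--------+------------
Atwood  | 0          
Austen  | 2          
Le Guin | 3          
Orwell  | 3          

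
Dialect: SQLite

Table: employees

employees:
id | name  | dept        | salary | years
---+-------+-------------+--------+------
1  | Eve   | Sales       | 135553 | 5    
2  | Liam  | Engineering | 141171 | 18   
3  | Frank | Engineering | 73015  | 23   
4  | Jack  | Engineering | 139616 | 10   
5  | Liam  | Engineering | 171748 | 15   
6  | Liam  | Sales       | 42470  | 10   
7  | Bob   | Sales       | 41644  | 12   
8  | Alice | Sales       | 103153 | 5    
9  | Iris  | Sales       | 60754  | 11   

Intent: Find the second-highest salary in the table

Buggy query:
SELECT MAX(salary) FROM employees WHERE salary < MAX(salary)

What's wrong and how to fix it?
Bug: MAX(salary) on the right of the comparison is an aggregate-in-WHERE error

Fix: Compute the overall MAX in a subquery, then take MAX of rows below it

Corrected query:
SELECT MAX(salary) FROM employees WHERE salary < (SELECT MAX(salary) FROM employees)

Result:
MAX(salary)
-----------
141171     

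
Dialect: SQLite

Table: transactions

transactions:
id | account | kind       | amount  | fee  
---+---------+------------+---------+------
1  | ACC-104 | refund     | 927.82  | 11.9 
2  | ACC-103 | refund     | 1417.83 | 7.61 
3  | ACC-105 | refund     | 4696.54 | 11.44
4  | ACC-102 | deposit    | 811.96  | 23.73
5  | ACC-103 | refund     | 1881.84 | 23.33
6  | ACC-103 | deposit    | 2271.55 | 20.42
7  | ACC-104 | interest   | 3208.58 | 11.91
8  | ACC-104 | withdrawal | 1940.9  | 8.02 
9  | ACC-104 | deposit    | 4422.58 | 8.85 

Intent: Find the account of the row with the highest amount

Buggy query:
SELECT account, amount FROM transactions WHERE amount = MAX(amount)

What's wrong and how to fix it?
Bug: MAX(amount) is an aggregate and cannot be used directly in WHERE

Fix: Wrap MAX in a scalar subquery so WHERE compares against a single value

Corrected query:
SELECT account, amount FROM transactions WHERE amount = (SELECT MAX(amount) FROM transactions)

Result:
account | amount 
--------+--------
ACC-105 | 4696.54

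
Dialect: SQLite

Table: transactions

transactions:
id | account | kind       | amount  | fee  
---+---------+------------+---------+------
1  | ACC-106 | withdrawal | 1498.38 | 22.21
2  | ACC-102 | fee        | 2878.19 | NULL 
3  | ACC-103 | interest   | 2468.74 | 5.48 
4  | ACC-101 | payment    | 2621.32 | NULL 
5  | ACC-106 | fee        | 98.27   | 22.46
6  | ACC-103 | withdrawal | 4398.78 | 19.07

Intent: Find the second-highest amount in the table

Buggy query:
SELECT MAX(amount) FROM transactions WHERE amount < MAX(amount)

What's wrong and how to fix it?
Bug: MAX(amount) on the right of the comparison is an aggregate-in-WHERE error

Fix: Put the inner MAX in a scalar subquery

Corrected query:
SELECT MAX(amount) FROM transactions WHERE amount < (SELECT MAX(amount) FROM transactions)

Result:
MAX(amount)
-----------
2878.19    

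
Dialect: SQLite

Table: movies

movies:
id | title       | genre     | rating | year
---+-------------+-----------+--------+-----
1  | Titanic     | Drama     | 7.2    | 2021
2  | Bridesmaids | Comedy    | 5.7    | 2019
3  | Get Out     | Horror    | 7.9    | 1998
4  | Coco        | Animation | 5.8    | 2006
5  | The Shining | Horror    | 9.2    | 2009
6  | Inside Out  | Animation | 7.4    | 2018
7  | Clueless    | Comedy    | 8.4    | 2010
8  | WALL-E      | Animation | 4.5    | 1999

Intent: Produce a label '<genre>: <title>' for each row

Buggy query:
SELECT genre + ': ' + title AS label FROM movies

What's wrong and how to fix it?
Bug: SQLite uses || for string concatenation; + coerces text to numbers (yielding 0)

Fix: Replace + with || to concatenate text

Corrected query:
SELECT genre || ': ' || title AS label FROM movies

Result:
label                
---------------------
Drama: Titanic       
Comedy: Bridesmaids  
Horror: Get Out      
Animation: Coco      
Horror: The Shining  
Animation: Inside Out
Comedy: Clueless     
Animation: WALL-E    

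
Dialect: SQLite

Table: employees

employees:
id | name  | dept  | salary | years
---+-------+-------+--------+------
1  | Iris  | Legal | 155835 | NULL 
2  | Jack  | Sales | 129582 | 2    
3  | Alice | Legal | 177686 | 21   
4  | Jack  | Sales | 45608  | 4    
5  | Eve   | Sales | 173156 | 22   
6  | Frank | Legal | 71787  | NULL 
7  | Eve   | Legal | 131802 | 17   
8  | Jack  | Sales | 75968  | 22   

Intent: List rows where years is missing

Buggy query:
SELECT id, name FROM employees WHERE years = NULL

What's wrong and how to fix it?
Bug: Comparing to NULL with '=' never matches; NULL = NULL is unknown, not true

Fix: Replace '= NULL' with 'IS NULL'

Corrected query:
SELECT id, name FROM employees WHERE years IS NULL

Result:
id | name 
---+------
1  | Iris 
6  | Frank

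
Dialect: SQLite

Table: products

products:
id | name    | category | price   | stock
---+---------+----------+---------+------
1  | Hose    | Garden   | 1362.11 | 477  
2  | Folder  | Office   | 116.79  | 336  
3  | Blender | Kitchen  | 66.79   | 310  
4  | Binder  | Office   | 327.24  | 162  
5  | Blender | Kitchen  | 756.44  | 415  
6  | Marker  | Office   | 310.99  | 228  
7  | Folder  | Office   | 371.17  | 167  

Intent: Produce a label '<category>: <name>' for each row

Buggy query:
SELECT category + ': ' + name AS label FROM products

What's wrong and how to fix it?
Bug: SQLite uses || for string concatenation; + coerces text to numbers (yielding 0)

Fix: Replace + with || to concatenate text

Corrected query:
SELECT category || ': ' || name AS label FROM products

Result:
label           
----------------
Garden: Hose    
Office: Folder  
Kitchen: Blender
Office: Binder  
Kitchen: Blender
Office: Marker  
Office: Folder  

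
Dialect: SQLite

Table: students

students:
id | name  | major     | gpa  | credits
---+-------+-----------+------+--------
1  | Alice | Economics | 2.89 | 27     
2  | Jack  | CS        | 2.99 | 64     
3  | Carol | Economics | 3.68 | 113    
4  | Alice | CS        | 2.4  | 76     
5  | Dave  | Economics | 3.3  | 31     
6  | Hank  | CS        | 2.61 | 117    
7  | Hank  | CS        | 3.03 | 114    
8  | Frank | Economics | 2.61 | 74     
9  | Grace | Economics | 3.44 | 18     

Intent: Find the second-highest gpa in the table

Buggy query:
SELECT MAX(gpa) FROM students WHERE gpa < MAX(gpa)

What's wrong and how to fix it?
Bug: MAX(gpa) on the right of the comparison is an aggregate-in-WHERE error

Fix: Put the inner MAX in a scalar subquery

Corrected query:
SELECT MAX(gpa) FROM students WHERE gpa < (SELECT MAX(gpa) FROM students)

Result:
MAX(gpa)
--------
3.44    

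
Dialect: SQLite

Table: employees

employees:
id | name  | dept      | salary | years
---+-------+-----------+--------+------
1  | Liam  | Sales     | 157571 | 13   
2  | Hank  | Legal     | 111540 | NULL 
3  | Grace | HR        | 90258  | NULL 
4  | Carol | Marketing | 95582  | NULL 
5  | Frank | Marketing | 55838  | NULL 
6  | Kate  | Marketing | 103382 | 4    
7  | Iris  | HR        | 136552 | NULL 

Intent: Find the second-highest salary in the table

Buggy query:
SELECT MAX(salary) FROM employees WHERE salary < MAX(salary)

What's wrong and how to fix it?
Bug: The inner MAX is an aggregate inside WHERE, which is not allowed

Fix: Compute the overall MAX in a subquery, then take MAX of rows below it

Corrected query:
SELECT MAX(salary) FROM employees WHERE salary < (SELECT MAX(salary) FROM employees)

Result:
MAX(salary)
-----------
136552     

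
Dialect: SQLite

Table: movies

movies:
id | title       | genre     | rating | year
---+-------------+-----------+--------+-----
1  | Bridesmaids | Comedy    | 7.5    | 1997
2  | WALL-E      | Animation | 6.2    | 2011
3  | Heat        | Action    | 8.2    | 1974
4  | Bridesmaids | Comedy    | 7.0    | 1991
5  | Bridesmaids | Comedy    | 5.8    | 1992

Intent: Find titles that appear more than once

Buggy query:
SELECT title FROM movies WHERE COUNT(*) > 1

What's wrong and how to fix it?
Bug: COUNT(*) is an aggregate and cannot be used in WHERE

Fix: GROUP BY title, then filter groups with HAVING COUNT(*) > 1

Corrected query:
SELECT title FROM movies GROUP BY title HAVING COUNT(*) > 1

Result:
title      
-----------
Bridesmaids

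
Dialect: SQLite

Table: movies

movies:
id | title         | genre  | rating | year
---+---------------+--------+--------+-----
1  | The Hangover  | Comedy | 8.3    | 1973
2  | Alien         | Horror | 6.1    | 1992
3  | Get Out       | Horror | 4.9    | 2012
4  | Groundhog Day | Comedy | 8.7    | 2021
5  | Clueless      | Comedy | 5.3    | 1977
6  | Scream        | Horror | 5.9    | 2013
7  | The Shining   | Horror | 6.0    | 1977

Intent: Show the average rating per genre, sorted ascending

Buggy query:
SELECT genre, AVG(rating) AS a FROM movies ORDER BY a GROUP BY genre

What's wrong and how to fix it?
Bug: ORDER BY appears before GROUP BY; SQL clause order requires GROUP BY first

Fix: Move ORDER BY to the end, after GROUP BY

Corrected query:
SELECT genre, AVG(rating) AS a FROM movies GROUP BY genre ORDER BY a

Result:
genre  | a       
-------+---------
Horror | 5.725   
Comedy | 7.433333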